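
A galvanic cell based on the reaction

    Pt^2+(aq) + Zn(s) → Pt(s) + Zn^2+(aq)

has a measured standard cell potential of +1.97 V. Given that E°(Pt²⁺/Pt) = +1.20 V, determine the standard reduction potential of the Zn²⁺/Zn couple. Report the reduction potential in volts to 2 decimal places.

In the reaction as written the Pt²⁺/Pt couple is reduced (cathode) and Zn²⁺/Zn is oxidized (anode), so E°cell = E°(Pt²⁺/Pt) − E°(Zn²⁺/Zn).
E°(Zn²⁺/Zn) = E°(cathode) − E°cell = +1.20 − (+1.97) = −0.77 V.

−0.77 V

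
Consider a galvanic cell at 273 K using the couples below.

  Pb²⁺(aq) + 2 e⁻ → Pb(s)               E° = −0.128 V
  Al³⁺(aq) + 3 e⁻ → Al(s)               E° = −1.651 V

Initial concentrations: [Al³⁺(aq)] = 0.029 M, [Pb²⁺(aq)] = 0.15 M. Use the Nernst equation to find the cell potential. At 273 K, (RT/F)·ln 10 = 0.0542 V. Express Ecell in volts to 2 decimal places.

Since E°(Pb²⁺/Pb) > E°(Al³⁺/Al), Pb²⁺/Pb serves as the cathode.
E°cell = −0.128 − (−1.651) = +1.523 V, with n = 6 electrons transferred.
Balancing gives 3 Pb²⁺(aq) + 2 Al(s) → 3 Pb(s) + 2 Al³⁺(aq); hence Q = [Al³⁺(aq)]^2 / [Pb²⁺(aq)]^3 = 0.249 (log Q = −0.603).
E = E° − (0.0542/n)·log Q = +1.523 − (0.0542/6)(−0.603) = +1.53 V.

+1.53 V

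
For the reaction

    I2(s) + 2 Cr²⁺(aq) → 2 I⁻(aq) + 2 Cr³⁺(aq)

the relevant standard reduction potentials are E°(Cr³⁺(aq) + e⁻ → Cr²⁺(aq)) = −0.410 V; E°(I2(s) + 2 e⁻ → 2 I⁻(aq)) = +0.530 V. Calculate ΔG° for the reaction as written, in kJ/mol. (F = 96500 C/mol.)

In the reaction as written I2(s) is reduced, so the I₂/I⁻ couple is the cathode and Cr³⁺/Cr²⁺ is the anode.
E°cell = +0.530 − (−0.410) = +0.940 V; balancing electrons gives n = 2.
ΔG° = −nFE°cell = −(2)(96500)(+0.940) J/mol = −181 kJ/mol.

−181 kJ/mol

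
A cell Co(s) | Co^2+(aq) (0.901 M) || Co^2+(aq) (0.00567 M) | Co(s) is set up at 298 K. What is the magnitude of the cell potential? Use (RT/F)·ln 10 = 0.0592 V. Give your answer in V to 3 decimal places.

For a concentration cell E°cell = 0, since both electrodes use the same couple.
The compartment with the higher Co^2+(aq) concentration (0.901 M) acts as the cathode; ions are reduced there and produced at the dilute (0.00567 M) anode.
With n = 2, Ecell = −(0.0592/2)·log([dilute]/[conc]) = −(0.0592/2)·log(0.00567/0.901) = +0.065 V.

0.065 V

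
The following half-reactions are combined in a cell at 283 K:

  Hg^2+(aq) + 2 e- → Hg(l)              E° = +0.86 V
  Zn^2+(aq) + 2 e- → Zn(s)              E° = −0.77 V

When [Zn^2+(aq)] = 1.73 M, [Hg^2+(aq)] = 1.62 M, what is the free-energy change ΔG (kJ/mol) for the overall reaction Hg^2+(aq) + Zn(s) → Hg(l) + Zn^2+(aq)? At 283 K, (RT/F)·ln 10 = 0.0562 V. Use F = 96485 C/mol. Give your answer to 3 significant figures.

With Hg²⁺/Hg reduced at the cathode, E°cell = +0.86 − (−0.77) = +1.63 V and n = 2.
Q = [Zn^2+(aq)] / [Hg^2+(aq)] = 1.07, so log Q = 0.029 and E = +1.63 − (0.0562/2)(0.029) = +1.6292 V.
Then ΔG = −nFE = −2 × 96485 × +1.6292 J/mol = −314 kJ/mol.

−314 kJ/mol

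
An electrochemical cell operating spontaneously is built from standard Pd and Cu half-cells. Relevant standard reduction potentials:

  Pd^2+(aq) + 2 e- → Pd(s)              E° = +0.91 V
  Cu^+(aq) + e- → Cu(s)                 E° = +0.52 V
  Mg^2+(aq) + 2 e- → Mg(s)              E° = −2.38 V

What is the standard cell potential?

+0.39 V

Of the two couples in this cell, the one with the more positive reduction potential is reduced at the cathode: here that is Pd²⁺/Pd (+0.91 V); Cu⁺/Cu (+0.52 V) is the anode.
E°cell = E°(cathode) − E°(anode) = +0.91 − (+0.52) = +0.39 V.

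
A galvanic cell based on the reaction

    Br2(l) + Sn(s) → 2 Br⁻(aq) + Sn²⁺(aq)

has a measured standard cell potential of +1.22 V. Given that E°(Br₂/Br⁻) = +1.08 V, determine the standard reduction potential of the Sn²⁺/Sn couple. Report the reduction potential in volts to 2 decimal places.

In the reaction as written the Br₂/Br⁻ couple is reduced (cathode) and Sn²⁺/Sn is oxidized (anode), so E°cell = E°(Br₂/Br⁻) − E°(Sn²⁺/Sn).
E°(Sn²⁺/Sn) = E°(cathode) − E°cell = +1.08 − (+1.22) = −0.14 V.

−0.14 V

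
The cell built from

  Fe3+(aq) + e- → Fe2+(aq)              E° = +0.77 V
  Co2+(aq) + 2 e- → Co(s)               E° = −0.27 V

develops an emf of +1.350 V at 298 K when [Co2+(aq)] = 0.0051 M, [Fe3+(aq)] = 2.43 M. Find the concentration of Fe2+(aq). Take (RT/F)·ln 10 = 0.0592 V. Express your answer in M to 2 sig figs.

0.00020 M

Fe³⁺/Fe²⁺ is the cathode (higher E°); E°cell = +0.77 − (−0.27) = +1.04 V with n = 2.
Rearranging E = E° − (0.0592/n)·log Q gives log Q = 2(+1.04 − (+1.350))/0.0592 = −10.473.
The balanced reaction is 2 Fe3+(aq) + Co(s) → 2 Fe2+(aq) + Co2+(aq), so Q = ([Fe2+(aq)]^2·[Co2+(aq)]) / [Fe3+(aq)]^2.
Isolating [Fe2+(aq)] in Q = 10^{−10.473} yields log [Fe2+(aq)] = −3.705, i.e. 0.00020 M.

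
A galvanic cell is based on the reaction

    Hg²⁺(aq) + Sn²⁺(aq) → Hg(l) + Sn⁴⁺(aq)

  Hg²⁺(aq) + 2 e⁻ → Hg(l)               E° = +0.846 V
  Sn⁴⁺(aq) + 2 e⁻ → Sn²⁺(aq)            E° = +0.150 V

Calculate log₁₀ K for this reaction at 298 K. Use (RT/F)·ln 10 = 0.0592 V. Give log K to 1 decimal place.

The Hg²⁺/Hg couple is reduced (cathode); E°cell = +0.846 − (+0.150) = +0.696 V with n = 2.
At equilibrium E = 0, so log K = nE°cell / 0.0592 = (2)(+0.696) / 0.0592 = 23.5.

log K = 23.5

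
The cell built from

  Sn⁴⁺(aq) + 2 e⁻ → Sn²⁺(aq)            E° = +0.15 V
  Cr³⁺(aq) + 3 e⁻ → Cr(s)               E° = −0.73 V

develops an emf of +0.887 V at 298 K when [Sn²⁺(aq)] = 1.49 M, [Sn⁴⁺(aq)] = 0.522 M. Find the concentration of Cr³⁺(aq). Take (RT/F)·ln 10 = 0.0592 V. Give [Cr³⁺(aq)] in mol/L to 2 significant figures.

0.092 M

The Sn⁴⁺/Sn²⁺ couple has the larger reduction potential, so it is the cathode: E°cell = +0.15 − (−0.73) = +0.88 V and n = 6.
Since E = E° − (0.0592/n)·log Q, log Q = n(E° − E)/0.0592 = −0.709.
For 3 Sn⁴⁺(aq) + 2 Cr(s) → 3 Sn²⁺(aq) + 2 Cr³⁺(aq), the reaction quotient is Q = ([Sn²⁺(aq)]^3·[Cr³⁺(aq)]^2) / [Sn⁴⁺(aq)]^3.
Solving for the unknown gives log [Cr³⁺(aq)] = −1.038, so [Cr³⁺(aq)] ≈ 0.092 M.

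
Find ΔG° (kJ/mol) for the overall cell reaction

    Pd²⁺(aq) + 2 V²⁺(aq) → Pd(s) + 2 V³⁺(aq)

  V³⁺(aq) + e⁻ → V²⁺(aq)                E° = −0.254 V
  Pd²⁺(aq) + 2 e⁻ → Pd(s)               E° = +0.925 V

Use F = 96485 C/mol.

−228 kJ/mol

In the reaction as written Pd²⁺(aq) is reduced, so the Pd²⁺/Pd couple is the cathode and V³⁺/V²⁺ is the anode.
E°cell = +0.925 − (−0.254) = +1.179 V; balancing electrons gives n = 2.
ΔG° = −nFE°cell = −(2)(96485)(+1.179) J/mol = −228 kJ/mol.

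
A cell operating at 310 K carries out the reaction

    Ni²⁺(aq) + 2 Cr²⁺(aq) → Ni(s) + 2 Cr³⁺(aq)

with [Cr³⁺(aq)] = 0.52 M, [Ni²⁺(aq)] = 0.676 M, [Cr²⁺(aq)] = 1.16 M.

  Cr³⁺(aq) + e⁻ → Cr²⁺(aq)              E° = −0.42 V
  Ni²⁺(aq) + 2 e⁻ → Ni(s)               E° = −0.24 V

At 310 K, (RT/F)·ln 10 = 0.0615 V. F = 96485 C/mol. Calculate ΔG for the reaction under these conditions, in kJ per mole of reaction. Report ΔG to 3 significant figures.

E°cell = −0.24 − (−0.42) = +0.18 V; the balanced reaction transfers n = 2 electrons.
Here Q = [Cr³⁺(aq)]^2 / ([Ni²⁺(aq)]·[Cr²⁺(aq)]^2) = 0.297 (log Q = −0.527), giving E = +0.18 − (0.0615/2)·(−0.527) = +0.1962 V.
Finally ΔG = −nFE = −(2)(96485 C/mol)(+0.1962 V) = −37.9 kJ/mol.

−37.9 kJ/mol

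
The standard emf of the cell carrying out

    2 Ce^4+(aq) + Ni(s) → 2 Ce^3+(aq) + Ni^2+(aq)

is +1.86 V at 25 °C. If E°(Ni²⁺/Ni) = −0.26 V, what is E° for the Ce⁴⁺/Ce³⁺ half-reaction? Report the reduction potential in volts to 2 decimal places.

In the reaction as written the Ce⁴⁺/Ce³⁺ couple is reduced (cathode) and Ni²⁺/Ni is oxidized (anode), so E°cell = E°(Ce⁴⁺/Ce³⁺) − E°(Ni²⁺/Ni).
E°(Ce⁴⁺/Ce³⁺) = E°cell + E°(anode) = +1.86 + (−0.26) = +1.60 V.

+1.60 V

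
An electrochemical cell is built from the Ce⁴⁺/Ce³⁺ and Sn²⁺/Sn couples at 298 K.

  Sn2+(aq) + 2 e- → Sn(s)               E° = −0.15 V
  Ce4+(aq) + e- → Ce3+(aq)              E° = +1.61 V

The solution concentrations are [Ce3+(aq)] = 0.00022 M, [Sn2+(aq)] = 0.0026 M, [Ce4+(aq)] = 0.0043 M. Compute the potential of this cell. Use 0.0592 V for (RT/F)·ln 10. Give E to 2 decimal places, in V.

The Ce⁴⁺/Ce³⁺ couple has the more positive E°, so it is the cathode; Sn²⁺/Sn is the anode.
The standard potential is +1.61 − (−0.15) = +1.76 V and the balanced reaction transfers n = 2 electrons.
The balanced reaction is 2 Ce4+(aq) + Sn(s) → 2 Ce3+(aq) + Sn2+(aq), so Q = ([Ce3+(aq)]^2·[Sn2+(aq)]) / [Ce4+(aq)]^2 = 6.81×10^−6 and log Q = −5.167.
E = E° − (0.0592/n)·log Q = +1.76 − (0.0592/2)(−5.167) = +1.91 V.

+1.91 V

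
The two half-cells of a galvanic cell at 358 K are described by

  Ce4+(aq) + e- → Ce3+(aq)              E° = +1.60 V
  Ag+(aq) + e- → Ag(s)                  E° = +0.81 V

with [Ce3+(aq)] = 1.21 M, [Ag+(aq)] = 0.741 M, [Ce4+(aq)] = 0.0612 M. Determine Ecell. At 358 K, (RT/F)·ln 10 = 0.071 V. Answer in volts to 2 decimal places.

The Ce⁴⁺/Ce³⁺ couple has the more positive E°, so it is the cathode; Ag⁺/Ag is the anode.
E°cell = +1.60 − (+0.81) = +0.79 V, with n = 1 electron transferred.
For the overall reaction Ce4+(aq) + Ag(s) → Ce3+(aq) + Ag+(aq), Q = ([Ce3+(aq)]·[Ag+(aq)]) / [Ce4+(aq)] = 14.7, giving log Q = 1.166.
By the Nernst equation, E = +0.79 − (0.071/1)·(1.166) = +0.71 V.

+0.71 V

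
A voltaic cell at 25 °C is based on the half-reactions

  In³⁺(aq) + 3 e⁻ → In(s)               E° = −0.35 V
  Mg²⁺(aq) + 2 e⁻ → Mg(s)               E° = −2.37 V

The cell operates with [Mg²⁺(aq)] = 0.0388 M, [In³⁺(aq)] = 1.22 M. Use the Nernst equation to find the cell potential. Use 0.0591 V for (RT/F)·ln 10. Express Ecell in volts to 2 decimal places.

+2.06 V

The In³⁺/In couple has the more positive E°, so it is the cathode; Mg²⁺/Mg is the anode.
E°cell = E°cat − E°an = −0.35 − (−2.37) = +2.02 V; n = 6.
For the overall reaction 2 In³⁺(aq) + 3 Mg(s) → 2 In(s) + 3 Mg²⁺(aq), Q = [Mg²⁺(aq)]^3 / [In³⁺(aq)]^2 = 3.92×10^−5, giving log Q = −4.406.
By the Nernst equation, E = +2.02 − (0.0591/6)·(−4.406) = +2.06 V.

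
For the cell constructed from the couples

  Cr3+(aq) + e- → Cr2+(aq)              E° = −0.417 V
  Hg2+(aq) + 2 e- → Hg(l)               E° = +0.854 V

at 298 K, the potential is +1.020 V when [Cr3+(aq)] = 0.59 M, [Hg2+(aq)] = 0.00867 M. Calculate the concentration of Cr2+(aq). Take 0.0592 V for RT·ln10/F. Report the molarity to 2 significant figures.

Hg²⁺/Hg is the cathode (higher E°); E°cell = +0.854 − (−0.417) = +1.271 V with n = 2.
Rearranging E = E° − (0.0592/n)·log Q gives log Q = 2(+1.271 − (+1.020))/0.0592 = 8.480.
The balanced reaction is Hg2+(aq) + 2 Cr2+(aq) → Hg(l) + 2 Cr3+(aq), so Q = [Cr3+(aq)]^2 / ([Hg2+(aq)]·[Cr2+(aq)]^2).
Isolating [Cr2+(aq)] in Q = 10^{8.480} yields log [Cr2+(aq)] = −3.438, i.e. 0.00036 M.

0.00036 M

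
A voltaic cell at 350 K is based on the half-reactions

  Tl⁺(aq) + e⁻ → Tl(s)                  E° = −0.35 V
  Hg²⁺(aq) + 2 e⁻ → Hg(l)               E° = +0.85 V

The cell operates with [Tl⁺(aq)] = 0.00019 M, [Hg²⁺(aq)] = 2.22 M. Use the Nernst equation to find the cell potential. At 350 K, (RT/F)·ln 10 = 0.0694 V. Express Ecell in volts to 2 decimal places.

The Hg²⁺/Hg couple has the more positive E°, so it is the cathode; Tl⁺/Tl is the anode.
E°cell = E°cat − E°an = +0.85 − (−0.35) = +1.20 V; n = 2.
The balanced reaction is Hg²⁺(aq) + 2 Tl(s) → Hg(l) + 2 Tl⁺(aq), so Q = [Tl⁺(aq)]^2 / [Hg²⁺(aq)] = 1.63×10^−8 and log Q = −7.789.
Applying E = E° − (RT ln10/nF)·log Q gives +1.20 − (0.0694/2)(−7.789) = +1.47 V.

+1.47 V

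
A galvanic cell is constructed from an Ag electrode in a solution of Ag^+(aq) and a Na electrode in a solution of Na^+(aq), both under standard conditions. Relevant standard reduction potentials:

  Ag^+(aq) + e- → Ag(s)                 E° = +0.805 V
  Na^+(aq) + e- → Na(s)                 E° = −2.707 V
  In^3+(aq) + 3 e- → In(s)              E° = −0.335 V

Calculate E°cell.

The Ag⁺/Ag couple has the higher E°, so Ag ion is reduced (cathode) and Na is oxidized (anode).
E°cell = E°(cathode) − E°(anode) = +0.805 − (−2.707) = +3.512 V.

+3.512 V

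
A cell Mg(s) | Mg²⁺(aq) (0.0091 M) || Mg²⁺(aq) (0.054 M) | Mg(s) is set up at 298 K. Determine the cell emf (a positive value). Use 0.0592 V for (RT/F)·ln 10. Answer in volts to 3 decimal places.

0.023 V

For a concentration cell E°cell = 0, since both electrodes use the same couple.
The compartment with the higher Mg²⁺(aq) concentration (0.054 M) acts as the cathode; ions are reduced there and produced at the dilute (0.0091 M) anode.
With n = 2, Ecell = −(0.0592/2)·log([dilute]/[conc]) = −(0.0592/2)·log(0.0091/0.054) = +0.023 V.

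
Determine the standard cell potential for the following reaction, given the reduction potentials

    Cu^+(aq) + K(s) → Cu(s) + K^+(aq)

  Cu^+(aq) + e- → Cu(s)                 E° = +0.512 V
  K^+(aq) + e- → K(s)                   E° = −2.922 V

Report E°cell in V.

In the reaction as written, Cu^+(aq) is reduced (cathode) and K^+(aq) is produced by oxidation at the anode.
E°cell = E°(cathode) − E°(anode) = +0.512 − (−2.922) = +3.434 V.

+3.434 V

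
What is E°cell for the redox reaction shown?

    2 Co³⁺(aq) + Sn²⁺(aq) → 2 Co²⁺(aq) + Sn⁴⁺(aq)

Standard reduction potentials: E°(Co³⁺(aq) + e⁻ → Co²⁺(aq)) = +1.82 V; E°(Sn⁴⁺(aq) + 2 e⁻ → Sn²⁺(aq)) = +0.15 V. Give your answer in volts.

+1.67 V

In the reaction as written, Co³⁺(aq) is reduced (cathode) and Sn⁴⁺(aq) is produced by oxidation at the anode.
E°cell = E°(cathode) − E°(anode) = +1.82 − (+0.15) = +1.67 V.
The positive value indicates the reaction is spontaneous as written.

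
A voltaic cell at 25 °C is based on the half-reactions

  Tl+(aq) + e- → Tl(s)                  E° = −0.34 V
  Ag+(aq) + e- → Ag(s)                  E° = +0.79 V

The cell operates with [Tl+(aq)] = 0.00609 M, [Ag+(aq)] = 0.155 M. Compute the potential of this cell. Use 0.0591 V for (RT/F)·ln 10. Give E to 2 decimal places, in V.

Ag⁺/Ag is reduced (cathode, E° = +0.79 V) and Tl⁺/Tl is oxidized (anode).
E°cell = E°cat − E°an = +0.79 − (−0.34) = +1.13 V; n = 1.
Balancing gives Ag+(aq) + Tl(s) → Ag(s) + Tl+(aq); hence Q = [Tl+(aq)] / [Ag+(aq)] = 0.0393 (log Q = −1.406).
E = E° − (0.0591/n)·log Q = +1.13 − (0.0591/1)(−1.406) = +1.21 V.

+1.21 V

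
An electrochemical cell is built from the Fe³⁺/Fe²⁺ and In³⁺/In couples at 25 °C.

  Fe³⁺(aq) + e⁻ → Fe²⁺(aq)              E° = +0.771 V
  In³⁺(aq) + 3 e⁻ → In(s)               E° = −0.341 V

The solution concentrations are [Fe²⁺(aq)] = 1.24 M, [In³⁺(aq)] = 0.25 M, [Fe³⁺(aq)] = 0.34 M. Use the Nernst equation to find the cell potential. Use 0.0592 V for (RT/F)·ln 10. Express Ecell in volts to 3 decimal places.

Fe³⁺/Fe²⁺ is reduced (cathode, E° = +0.771 V) and In³⁺/In is oxidized (anode).
The standard potential is +0.771 − (−0.341) = +1.112 V and the balanced reaction transfers n = 3 electrons.
For the overall reaction 3 Fe³⁺(aq) + In(s) → 3 Fe²⁺(aq) + In³⁺(aq), Q = ([Fe²⁺(aq)]^3·[In³⁺(aq)]) / [Fe³⁺(aq)]^3 = 12.1, giving log Q = 1.084.
By the Nernst equation, E = +1.112 − (0.0592/3)·(1.084) = +1.091 V.

+1.091 V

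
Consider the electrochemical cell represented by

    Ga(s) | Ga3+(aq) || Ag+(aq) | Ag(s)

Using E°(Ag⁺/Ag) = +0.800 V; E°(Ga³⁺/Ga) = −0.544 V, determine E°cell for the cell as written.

+1.344 V

By convention the left-hand electrode in cell notation is the anode (oxidation) and the right-hand electrode is the cathode (reduction).
E°cell = E°(right) − E°(left) = +0.800 − (−0.544) = +1.344 V.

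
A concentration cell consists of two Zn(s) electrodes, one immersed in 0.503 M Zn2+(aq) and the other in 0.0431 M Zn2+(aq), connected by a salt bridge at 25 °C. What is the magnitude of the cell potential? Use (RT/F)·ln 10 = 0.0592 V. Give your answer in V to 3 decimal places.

0.032 V

For a concentration cell E°cell = 0, since both electrodes use the same couple.
The compartment with the higher Zn2+(aq) concentration (0.503 M) acts as the cathode; ions are reduced there and produced at the dilute (0.0431 M) anode.
With n = 2, Ecell = −(0.0592/2)·log([dilute]/[conc]) = −(0.0592/2)·log(0.0431/0.503) = +0.032 V.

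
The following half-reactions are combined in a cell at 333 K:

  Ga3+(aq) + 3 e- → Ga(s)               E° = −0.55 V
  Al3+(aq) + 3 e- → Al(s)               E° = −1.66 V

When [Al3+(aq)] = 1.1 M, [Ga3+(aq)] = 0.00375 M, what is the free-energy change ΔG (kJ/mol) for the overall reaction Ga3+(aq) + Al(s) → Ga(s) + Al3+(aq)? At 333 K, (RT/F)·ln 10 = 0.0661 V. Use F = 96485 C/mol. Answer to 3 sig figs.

The standard cell potential is −0.55 − (−1.66) = +1.11 V, with n = 3 electrons in the balanced equation.
The reaction quotient is [Al3+(aq)] / [Ga3+(aq)] = 293; by Nernst, E = +1.11 − (0.0661/3)(2.467) = +1.0556 V.
Then ΔG = −nFE = −3 × 96485 × +1.0556 J/mol = −306 kJ/mol.

−306 kJ/mol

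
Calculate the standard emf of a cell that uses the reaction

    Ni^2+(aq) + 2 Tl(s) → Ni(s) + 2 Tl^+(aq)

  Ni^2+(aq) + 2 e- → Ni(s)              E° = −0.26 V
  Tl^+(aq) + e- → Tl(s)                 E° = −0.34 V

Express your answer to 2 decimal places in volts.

+0.08 V

Ni^2+(aq) gains electrons, so the Ni²⁺/Ni couple is the cathode; the Tl⁺/Tl couple is the anode.
E°cell = E°(cathode) − E°(anode) = −0.26 − (−0.34) = +0.08 V.
The positive value indicates the reaction is spontaneous as written.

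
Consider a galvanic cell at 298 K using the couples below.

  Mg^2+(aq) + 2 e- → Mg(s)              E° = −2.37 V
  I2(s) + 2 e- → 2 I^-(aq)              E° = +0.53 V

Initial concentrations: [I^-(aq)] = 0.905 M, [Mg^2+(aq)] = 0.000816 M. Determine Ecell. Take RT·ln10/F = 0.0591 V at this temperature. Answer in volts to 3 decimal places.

+2.994 V

Since E°(I₂/I⁻) > E°(Mg²⁺/Mg), I₂/I⁻ serves as the cathode.
E°cell = +0.53 − (−2.37) = +2.90 V, with n = 2 electrons transferred.
Balancing gives I2(s) + Mg(s) → 2 I^-(aq) + Mg^2+(aq); hence Q = [I^-(aq)]^2·[Mg^2+(aq)] = 0.000668 (log Q = −3.175).
Applying E = E° − (RT ln10/nF)·log Q gives +2.90 − (0.0591/2)(−3.175) = +2.994 V.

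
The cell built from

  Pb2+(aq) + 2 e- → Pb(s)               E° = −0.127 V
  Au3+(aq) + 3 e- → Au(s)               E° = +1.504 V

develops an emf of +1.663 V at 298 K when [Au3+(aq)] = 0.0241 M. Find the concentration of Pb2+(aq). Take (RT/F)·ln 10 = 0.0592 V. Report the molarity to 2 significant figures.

The Au³⁺/Au couple has the larger reduction potential, so it is the cathode: E°cell = +1.504 − (−0.127) = +1.631 V and n = 6.
Rearranging E = E° − (0.0592/n)·log Q gives log Q = 6(+1.631 − (+1.663))/0.0592 = −3.243.
For 2 Au3+(aq) + 3 Pb(s) → 2 Au(s) + 3 Pb2+(aq), the reaction quotient is Q = [Pb2+(aq)]^3 / [Au3+(aq)]^2.
Isolating [Pb2+(aq)] in Q = 10^{−3.243} yields log [Pb2+(aq)] = −2.160, i.e. 0.0069 M.

0.0069 M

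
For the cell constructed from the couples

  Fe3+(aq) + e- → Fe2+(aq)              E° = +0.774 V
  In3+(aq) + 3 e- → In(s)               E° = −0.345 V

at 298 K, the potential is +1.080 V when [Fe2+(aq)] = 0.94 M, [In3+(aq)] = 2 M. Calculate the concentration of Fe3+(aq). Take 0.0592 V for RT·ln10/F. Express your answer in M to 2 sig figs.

The Fe³⁺/Fe²⁺ couple has the larger reduction potential, so it is the cathode: E°cell = +0.774 − (−0.345) = +1.119 V and n = 3.
Rearranging E = E° − (0.0592/n)·log Q gives log Q = 3(+1.119 − (+1.080))/0.0592 = 1.976.
Balancing electrons gives 3 Fe3+(aq) + In(s) → 3 Fe2+(aq) + In3+(aq); thus Q = ([Fe2+(aq)]^3·[In3+(aq)]) / [Fe3+(aq)]^3.
Substituting the known concentrations and solving, log [Fe3+(aq)] = −0.585 and [Fe3+(aq)] = 0.26 M.

0.26 M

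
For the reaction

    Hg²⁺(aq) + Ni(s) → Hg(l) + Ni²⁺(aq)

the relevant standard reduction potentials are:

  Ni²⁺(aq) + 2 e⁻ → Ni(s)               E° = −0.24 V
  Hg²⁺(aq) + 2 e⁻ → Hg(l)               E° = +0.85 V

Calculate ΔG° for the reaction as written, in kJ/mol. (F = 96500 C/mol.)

In the reaction as written Hg²⁺(aq) is reduced, so the Hg²⁺/Hg couple is the cathode and Ni²⁺/Ni is the anode.
E°cell = +0.85 − (−0.24) = +1.09 V; balancing electrons gives n = 2.
ΔG° = −nFE°cell = −(2)(96500)(+1.09) J/mol = −210 kJ/mol.

−210 kJ/mol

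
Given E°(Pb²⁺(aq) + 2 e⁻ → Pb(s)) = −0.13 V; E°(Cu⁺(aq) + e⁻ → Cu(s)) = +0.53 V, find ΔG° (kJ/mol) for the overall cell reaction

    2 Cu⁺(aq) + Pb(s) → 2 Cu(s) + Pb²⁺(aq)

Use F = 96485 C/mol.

−127 kJ/mol

In the reaction as written Cu⁺(aq) is reduced, so the Cu⁺/Cu couple is the cathode and Pb²⁺/Pb is the anode.
E°cell = +0.53 − (−0.13) = +0.66 V; balancing electrons gives n = 2.
ΔG° = −nFE°cell = −(2)(96485)(+0.66) J/mol = −127 kJ/mol.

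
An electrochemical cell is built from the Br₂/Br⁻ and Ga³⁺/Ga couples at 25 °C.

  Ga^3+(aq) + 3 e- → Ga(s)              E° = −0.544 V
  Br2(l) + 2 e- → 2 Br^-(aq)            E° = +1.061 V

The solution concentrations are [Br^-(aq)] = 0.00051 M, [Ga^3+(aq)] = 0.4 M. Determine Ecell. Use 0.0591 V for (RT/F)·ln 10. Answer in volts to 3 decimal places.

Br₂/Br⁻ is reduced (cathode, E° = +1.061 V) and Ga³⁺/Ga is oxidized (anode).
The standard potential is +1.061 − (−0.544) = +1.605 V and the balanced reaction transfers n = 6 electrons.
For the overall reaction 3 Br2(l) + 2 Ga(s) → 6 Br^-(aq) + 2 Ga^3+(aq), Q = [Br^-(aq)]^6·[Ga^3+(aq)]^2 = 2.82×10^−21, giving log Q = −20.550.
E = E° − (0.0591/n)·log Q = +1.605 − (0.0591/6)(−20.550) = +1.807 V.

+1.807 V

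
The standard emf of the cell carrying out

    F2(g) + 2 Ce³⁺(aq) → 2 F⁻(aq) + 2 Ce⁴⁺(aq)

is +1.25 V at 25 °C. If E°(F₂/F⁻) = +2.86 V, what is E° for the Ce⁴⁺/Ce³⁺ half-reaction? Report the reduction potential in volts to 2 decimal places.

+1.61 V

In the reaction as written the F₂/F⁻ couple is reduced (cathode) and Ce⁴⁺/Ce³⁺ is oxidized (anode), so E°cell = E°(F₂/F⁻) − E°(Ce⁴⁺/Ce³⁺).
E°(Ce⁴⁺/Ce³⁺) = E°(cathode) − E°cell = +2.86 − (+1.25) = +1.61 V.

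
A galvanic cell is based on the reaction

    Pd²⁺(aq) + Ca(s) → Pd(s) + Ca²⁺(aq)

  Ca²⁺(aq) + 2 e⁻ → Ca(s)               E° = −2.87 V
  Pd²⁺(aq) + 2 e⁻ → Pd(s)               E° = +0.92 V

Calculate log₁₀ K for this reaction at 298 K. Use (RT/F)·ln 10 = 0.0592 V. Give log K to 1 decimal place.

The Pd²⁺/Pd couple is reduced (cathode); E°cell = +0.92 − (−2.87) = +3.79 V with n = 2.
At equilibrium E = 0, so log K = nE°cell / 0.0592 = (2)(+3.79) / 0.0592 = 128.0.

log K = 128.0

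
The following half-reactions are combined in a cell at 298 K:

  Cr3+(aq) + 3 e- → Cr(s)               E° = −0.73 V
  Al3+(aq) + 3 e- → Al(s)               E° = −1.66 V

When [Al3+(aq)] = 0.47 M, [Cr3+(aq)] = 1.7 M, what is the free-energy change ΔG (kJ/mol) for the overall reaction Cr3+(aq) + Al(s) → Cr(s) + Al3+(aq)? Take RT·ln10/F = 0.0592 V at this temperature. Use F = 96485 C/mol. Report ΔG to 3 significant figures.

−272 kJ/mol

E°cell = −0.73 − (−1.66) = +0.93 V; the balanced reaction transfers n = 3 electrons.
The reaction quotient is [Al3+(aq)] / [Cr3+(aq)] = 0.276; by Nernst, E = +0.93 − (0.0592/3)(−0.558) = +0.9410 V.
Then ΔG = −nFE = −3 × 96485 × +0.9410 J/mol = −272 kJ/mol.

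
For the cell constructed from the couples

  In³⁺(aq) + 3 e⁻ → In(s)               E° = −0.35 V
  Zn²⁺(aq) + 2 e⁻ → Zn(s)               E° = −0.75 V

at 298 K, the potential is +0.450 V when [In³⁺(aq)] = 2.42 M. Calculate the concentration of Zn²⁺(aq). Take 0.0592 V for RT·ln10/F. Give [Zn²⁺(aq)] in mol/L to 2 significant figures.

In³⁺/In is the cathode (higher E°); E°cell = −0.35 − (−0.75) = +0.40 V with n = 6.
Since E = E° − (0.0592/n)·log Q, log Q = n(E° − E)/0.0592 = −5.068.
For 2 In³⁺(aq) + 3 Zn(s) → 2 In(s) + 3 Zn²⁺(aq), the reaction quotient is Q = [Zn²⁺(aq)]^3 / [In³⁺(aq)]^2.
Substituting the known concentrations and solving, log [Zn²⁺(aq)] = −1.433 and [Zn²⁺(aq)] = 0.037 M.

0.037 M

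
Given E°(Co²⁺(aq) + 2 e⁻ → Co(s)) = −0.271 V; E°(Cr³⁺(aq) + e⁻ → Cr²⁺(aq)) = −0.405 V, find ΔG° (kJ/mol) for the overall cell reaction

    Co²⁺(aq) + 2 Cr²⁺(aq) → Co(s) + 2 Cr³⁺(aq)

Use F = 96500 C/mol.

In the reaction as written Co²⁺(aq) is reduced, so the Co²⁺/Co couple is the cathode and Cr³⁺/Cr²⁺ is the anode.
E°cell = −0.271 − (−0.405) = +0.134 V; balancing electrons gives n = 2.
ΔG° = −nFE°cell = −(2)(96500)(+0.134) J/mol = −25.9 kJ/mol.

−25.9 kJ/mol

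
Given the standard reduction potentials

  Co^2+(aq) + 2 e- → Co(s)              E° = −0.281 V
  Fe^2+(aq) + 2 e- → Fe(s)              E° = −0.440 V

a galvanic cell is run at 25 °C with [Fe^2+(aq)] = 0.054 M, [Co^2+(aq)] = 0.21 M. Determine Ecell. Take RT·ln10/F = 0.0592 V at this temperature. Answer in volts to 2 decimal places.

+0.18 V

Co²⁺/Co is reduced (cathode, E° = −0.281 V) and Fe²⁺/Fe is oxidized (anode).
E°cell = E°cat − E°an = −0.281 − (−0.440) = +0.159 V; n = 2.
The balanced reaction is Co^2+(aq) + Fe(s) → Co(s) + Fe^2+(aq), so Q = [Fe^2+(aq)] / [Co^2+(aq)] = 0.257 and log Q = −0.590.
Applying E = E° − (RT ln10/nF)·log Q gives +0.159 − (0.0592/2)(−0.590) = +0.18 V.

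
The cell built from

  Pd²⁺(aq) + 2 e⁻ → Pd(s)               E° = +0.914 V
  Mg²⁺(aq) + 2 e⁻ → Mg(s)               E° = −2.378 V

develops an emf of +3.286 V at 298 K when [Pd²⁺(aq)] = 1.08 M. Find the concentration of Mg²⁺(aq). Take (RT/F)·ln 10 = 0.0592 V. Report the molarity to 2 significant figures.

1.7 M

With Pd²⁺/Pd at the cathode and Mg²⁺/Mg at the anode, E°cell = +0.914 − (−2.378) = +3.292 V (n = 2).
From the Nernst equation, log Q = n(E° − E)/0.0592 = 2·(+3.292 − (+3.286))/0.0592 = 0.203.
Balancing electrons gives Pd²⁺(aq) + Mg(s) → Pd(s) + Mg²⁺(aq); thus Q = [Mg²⁺(aq)] / [Pd²⁺(aq)].
Substituting the known concentrations and solving, log [Mg²⁺(aq)] = 0.236 and [Mg²⁺(aq)] = 1.7 M.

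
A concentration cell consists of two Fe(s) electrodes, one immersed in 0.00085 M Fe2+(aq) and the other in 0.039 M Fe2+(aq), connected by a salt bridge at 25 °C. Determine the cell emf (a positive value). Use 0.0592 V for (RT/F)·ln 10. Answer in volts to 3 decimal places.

For a concentration cell E°cell = 0, since both electrodes use the same couple.
The compartment with the higher Fe2+(aq) concentration (0.039 M) acts as the cathode; ions are reduced there and produced at the dilute (0.00085 M) anode.
With n = 2, Ecell = −(0.0592/2)·log([dilute]/[conc]) = −(0.0592/2)·log(0.00085/0.039) = +0.049 V.

0.049 V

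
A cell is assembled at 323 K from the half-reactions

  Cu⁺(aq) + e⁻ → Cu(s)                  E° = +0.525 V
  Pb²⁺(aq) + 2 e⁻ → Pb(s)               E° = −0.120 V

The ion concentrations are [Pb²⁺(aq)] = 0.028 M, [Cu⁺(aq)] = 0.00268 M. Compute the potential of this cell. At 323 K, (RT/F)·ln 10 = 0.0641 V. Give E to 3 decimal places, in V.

+0.530 V

Cu⁺/Cu is reduced (cathode, E° = +0.525 V) and Pb²⁺/Pb is oxidized (anode).
The standard potential is +0.525 − (−0.120) = +0.645 V and the balanced reaction transfers n = 2 electrons.
For the overall reaction 2 Cu⁺(aq) + Pb(s) → 2 Cu(s) + Pb²⁺(aq), Q = [Pb²⁺(aq)] / [Cu⁺(aq)]^2 = 3.9×10^3, giving log Q = 3.591.
By the Nernst equation, E = +0.645 − (0.0641/2)·(3.591) = +0.530 V.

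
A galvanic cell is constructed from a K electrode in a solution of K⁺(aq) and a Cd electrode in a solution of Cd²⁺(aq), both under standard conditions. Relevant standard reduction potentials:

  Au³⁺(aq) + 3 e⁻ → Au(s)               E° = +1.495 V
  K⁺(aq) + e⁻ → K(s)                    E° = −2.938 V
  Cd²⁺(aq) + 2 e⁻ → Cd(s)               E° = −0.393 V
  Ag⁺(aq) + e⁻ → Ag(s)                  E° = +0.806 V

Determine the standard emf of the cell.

Of the two couples in this cell, the one with the more positive reduction potential is reduced at the cathode: here that is Cd²⁺/Cd (−0.393 V); K⁺/K (−2.938 V) is the anode.
E°cell = E°(cathode) − E°(anode) = −0.393 − (−2.938) = +2.545 V.

+2.545 V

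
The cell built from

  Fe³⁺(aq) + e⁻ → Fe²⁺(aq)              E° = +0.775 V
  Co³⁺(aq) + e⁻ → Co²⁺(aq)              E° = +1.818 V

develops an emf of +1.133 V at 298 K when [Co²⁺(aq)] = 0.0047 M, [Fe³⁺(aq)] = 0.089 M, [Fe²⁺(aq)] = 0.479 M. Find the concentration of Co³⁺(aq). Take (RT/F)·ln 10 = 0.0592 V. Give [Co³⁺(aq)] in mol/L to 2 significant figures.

0.029 M

With Co³⁺/Co²⁺ at the cathode and Fe³⁺/Fe²⁺ at the anode, E°cell = +1.818 − (+0.775) = +1.043 V (n = 1).
From the Nernst equation, log Q = n(E° − E)/0.0592 = 1·(+1.043 − (+1.133))/0.0592 = −1.520.
Balancing electrons gives Co³⁺(aq) + Fe²⁺(aq) → Co²⁺(aq) + Fe³⁺(aq); thus Q = ([Co²⁺(aq)]·[Fe³⁺(aq)]) / ([Co³⁺(aq)]·[Fe²⁺(aq)]).
Isolating [Co³⁺(aq)] in Q = 10^{−1.520} yields log [Co³⁺(aq)] = −1.539, i.e. 0.029 M.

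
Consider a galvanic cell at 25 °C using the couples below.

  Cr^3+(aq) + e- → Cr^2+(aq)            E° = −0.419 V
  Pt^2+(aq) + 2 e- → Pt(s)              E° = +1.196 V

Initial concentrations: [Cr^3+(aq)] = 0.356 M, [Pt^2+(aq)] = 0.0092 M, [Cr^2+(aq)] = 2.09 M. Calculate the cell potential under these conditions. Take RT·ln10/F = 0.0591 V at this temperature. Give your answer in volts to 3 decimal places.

+1.600 V

The Pt²⁺/Pt couple has the more positive E°, so it is the cathode; Cr³⁺/Cr²⁺ is the anode.
The standard potential is +1.196 − (−0.419) = +1.615 V and the balanced reaction transfers n = 2 electrons.
For the overall reaction Pt^2+(aq) + 2 Cr^2+(aq) → Pt(s) + 2 Cr^3+(aq), Q = [Cr^3+(aq)]^2 / ([Pt^2+(aq)]·[Cr^2+(aq)]^2) = 3.15, giving log Q = 0.499.
E = E° − (0.0591/n)·log Q = +1.615 − (0.0591/2)(0.499) = +1.600 V.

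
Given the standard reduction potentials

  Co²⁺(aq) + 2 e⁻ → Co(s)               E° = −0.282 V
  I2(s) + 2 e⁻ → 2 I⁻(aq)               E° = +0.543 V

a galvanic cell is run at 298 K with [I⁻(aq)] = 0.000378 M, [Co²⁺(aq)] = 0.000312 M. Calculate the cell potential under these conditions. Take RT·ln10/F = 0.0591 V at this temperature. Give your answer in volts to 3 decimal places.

Since E°(I₂/I⁻) > E°(Co²⁺/Co), I₂/I⁻ serves as the cathode.
The standard potential is +0.543 − (−0.282) = +0.825 V and the balanced reaction transfers n = 2 electrons.
Balancing gives I2(s) + Co(s) → 2 I⁻(aq) + Co²⁺(aq); hence Q = [I⁻(aq)]^2·[Co²⁺(aq)] = 4.46×10^−11 (log Q = −10.351).
By the Nernst equation, E = +0.825 − (0.0591/2)·(−10.351) = +1.131 V.

+1.131 V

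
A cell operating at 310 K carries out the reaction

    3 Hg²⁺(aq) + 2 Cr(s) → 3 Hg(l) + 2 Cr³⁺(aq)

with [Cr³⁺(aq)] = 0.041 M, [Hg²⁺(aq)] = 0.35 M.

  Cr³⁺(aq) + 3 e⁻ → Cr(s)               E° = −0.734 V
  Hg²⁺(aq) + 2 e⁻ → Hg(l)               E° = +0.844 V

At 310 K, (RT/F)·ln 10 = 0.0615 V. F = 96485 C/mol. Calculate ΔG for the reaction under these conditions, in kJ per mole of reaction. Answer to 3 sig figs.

E°cell = +0.844 − (−0.734) = +1.578 V; the balanced reaction transfers n = 6 electrons.
The reaction quotient is [Cr³⁺(aq)]^2 / [Hg²⁺(aq)]^3 = 0.0392; by Nernst, E = +1.578 − (0.0615/6)(−1.407) = +1.5924 V.
Then ΔG = −nFE = −6 × 96485 × +1.5924 J/mol = −922 kJ/mol.

−922 kJ/mol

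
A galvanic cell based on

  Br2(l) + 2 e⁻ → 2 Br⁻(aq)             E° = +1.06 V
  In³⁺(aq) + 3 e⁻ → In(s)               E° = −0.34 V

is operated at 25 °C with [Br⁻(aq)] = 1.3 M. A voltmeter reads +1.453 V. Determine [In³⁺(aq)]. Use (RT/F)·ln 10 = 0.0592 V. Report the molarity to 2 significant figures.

0.00094 M

Br₂/Br⁻ is the cathode (higher E°); E°cell = +1.06 − (−0.34) = +1.40 V with n = 6.
Since E = E° − (0.0592/n)·log Q, log Q = n(E° − E)/0.0592 = −5.372.
The balanced reaction is 3 Br2(l) + 2 In(s) → 6 Br⁻(aq) + 2 In³⁺(aq), so Q = [Br⁻(aq)]^6·[In³⁺(aq)]^2.
Solving for the unknown gives log [In³⁺(aq)] = −3.028, so [In³⁺(aq)] ≈ 0.00094 M.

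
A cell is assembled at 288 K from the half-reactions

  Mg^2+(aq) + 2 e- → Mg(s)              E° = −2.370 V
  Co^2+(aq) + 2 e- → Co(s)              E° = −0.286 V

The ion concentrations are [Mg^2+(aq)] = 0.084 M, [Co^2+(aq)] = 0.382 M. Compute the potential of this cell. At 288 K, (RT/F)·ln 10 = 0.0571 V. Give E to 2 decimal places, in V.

+2.10 V

The Co²⁺/Co couple has the more positive E°, so it is the cathode; Mg²⁺/Mg is the anode.
E°cell = −0.286 − (−2.370) = +2.084 V, with n = 2 electrons transferred.
For the overall reaction Co^2+(aq) + Mg(s) → Co(s) + Mg^2+(aq), Q = [Mg^2+(aq)] / [Co^2+(aq)] = 0.22, giving log Q = −0.658.
E = E° − (0.0571/n)·log Q = +2.084 − (0.0571/2)(−0.658) = +2.10 V.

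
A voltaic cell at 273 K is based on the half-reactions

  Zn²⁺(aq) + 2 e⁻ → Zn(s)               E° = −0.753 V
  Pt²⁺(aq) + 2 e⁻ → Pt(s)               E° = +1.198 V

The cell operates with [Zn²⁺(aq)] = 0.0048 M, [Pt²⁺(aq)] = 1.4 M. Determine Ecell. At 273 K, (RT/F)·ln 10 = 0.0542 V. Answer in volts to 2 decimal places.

Pt²⁺/Pt is reduced (cathode, E° = +1.198 V) and Zn²⁺/Zn is oxidized (anode).
E°cell = +1.198 − (−0.753) = +1.951 V, with n = 2 electrons transferred.
The balanced reaction is Pt²⁺(aq) + Zn(s) → Pt(s) + Zn²⁺(aq), so Q = [Zn²⁺(aq)] / [Pt²⁺(aq)] = 0.00343 and log Q = −2.465.
E = E° − (0.0542/n)·log Q = +1.951 − (0.0542/2)(−2.465) = +2.02 V.

+2.02 V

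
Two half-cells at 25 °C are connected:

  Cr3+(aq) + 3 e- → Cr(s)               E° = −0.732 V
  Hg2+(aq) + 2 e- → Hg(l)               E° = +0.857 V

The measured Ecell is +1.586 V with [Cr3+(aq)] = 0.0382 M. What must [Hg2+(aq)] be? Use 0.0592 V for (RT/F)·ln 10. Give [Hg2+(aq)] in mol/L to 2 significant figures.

With Hg²⁺/Hg at the cathode and Cr³⁺/Cr at the anode, E°cell = +0.857 − (−0.732) = +1.589 V (n = 6).
From the Nernst equation, log Q = n(E° − E)/0.0592 = 6·(+1.589 − (+1.586))/0.0592 = 0.304.
Balancing electrons gives 3 Hg2+(aq) + 2 Cr(s) → 3 Hg(l) + 2 Cr3+(aq); thus Q = [Cr3+(aq)]^2 / [Hg2+(aq)]^3.
Solving for the unknown gives log [Hg2+(aq)] = −1.047, so [Hg2+(aq)] ≈ 0.090 M.

0.090 M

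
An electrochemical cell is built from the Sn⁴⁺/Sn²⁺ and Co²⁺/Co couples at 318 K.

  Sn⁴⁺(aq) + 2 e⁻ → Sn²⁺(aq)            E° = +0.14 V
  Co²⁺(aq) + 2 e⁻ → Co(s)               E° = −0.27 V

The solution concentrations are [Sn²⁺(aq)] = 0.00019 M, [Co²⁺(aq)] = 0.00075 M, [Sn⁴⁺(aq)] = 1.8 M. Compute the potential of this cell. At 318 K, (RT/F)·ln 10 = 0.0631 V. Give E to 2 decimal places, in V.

+0.63 V

The Sn⁴⁺/Sn²⁺ couple has the more positive E°, so it is the cathode; Co²⁺/Co is the anode.
E°cell = E°cat − E°an = +0.14 − (−0.27) = +0.41 V; n = 2.
Balancing gives Sn⁴⁺(aq) + Co(s) → Sn²⁺(aq) + Co²⁺(aq); hence Q = ([Sn²⁺(aq)]·[Co²⁺(aq)]) / [Sn⁴⁺(aq)] = 7.92×10^−8 (log Q = −7.101).
By the Nernst equation, E = +0.41 − (0.0631/2)·(−7.101) = +0.63 V.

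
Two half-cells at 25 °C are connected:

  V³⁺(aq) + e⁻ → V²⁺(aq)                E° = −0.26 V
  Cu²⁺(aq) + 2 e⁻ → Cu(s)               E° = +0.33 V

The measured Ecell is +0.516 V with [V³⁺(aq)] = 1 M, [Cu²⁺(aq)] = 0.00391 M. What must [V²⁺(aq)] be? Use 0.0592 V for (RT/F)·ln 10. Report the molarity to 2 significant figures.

The Cu²⁺/Cu couple has the larger reduction potential, so it is the cathode: E°cell = +0.33 − (−0.26) = +0.59 V and n = 2.
Since E = E° − (0.0592/n)·log Q, log Q = n(E° − E)/0.0592 = 2.500.
For Cu²⁺(aq) + 2 V²⁺(aq) → Cu(s) + 2 V³⁺(aq), the reaction quotient is Q = [V³⁺(aq)]^2 / ([Cu²⁺(aq)]·[V²⁺(aq)]^2).
Substituting the known concentrations and solving, log [V²⁺(aq)] = −0.046 and [V²⁺(aq)] = 0.90 M.

0.90 M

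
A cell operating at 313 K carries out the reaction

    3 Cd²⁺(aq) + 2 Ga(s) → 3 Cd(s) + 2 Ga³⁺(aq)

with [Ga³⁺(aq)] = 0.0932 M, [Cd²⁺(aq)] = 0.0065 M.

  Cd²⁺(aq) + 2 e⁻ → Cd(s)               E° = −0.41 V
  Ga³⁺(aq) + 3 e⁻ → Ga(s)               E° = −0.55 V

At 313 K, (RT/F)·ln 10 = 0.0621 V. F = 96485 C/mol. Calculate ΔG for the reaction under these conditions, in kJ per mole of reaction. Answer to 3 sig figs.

E°cell = −0.41 − (−0.55) = +0.14 V; the balanced reaction transfers n = 6 electrons.
Q = [Ga³⁺(aq)]^2 / [Cd²⁺(aq)]^3 = 3.16×10^4, so log Q = 4.500 and E = +0.14 − (0.0621/6)(4.500) = +0.0934 V.
ΔG = −nFE = −(6)(96485)(+0.0934) J/mol = −54.1 kJ/mol.

−54.1 kJ/mol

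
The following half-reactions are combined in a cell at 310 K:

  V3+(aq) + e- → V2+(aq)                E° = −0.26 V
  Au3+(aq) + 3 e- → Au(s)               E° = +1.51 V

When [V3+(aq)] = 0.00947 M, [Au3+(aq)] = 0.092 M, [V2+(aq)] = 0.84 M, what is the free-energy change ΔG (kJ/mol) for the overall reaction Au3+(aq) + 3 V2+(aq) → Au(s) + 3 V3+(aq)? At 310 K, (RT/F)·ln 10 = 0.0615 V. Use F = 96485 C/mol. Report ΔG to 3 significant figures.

With Au³⁺/Au reduced at the cathode, E°cell = +1.51 − (−0.26) = +1.77 V and n = 3.
Here Q = [V3+(aq)]^3 / ([Au3+(aq)]·[V2+(aq)]^3) = 1.56×10^−5 (log Q = −4.808), giving E = +1.77 − (0.0615/3)·(−4.808) = +1.8686 V.
Then ΔG = −nFE = −3 × 96485 × +1.8686 J/mol = −541 kJ/mol.

−541 kJ/mol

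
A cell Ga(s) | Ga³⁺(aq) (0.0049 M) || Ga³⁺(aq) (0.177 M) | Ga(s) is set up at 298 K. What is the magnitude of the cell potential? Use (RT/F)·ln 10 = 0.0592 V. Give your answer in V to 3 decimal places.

For a concentration cell E°cell = 0, since both electrodes use the same couple.
The compartment with the higher Ga³⁺(aq) concentration (0.177 M) acts as the cathode; ions are reduced there and produced at the dilute (0.0049 M) anode.
With n = 3, Ecell = −(0.0592/3)·log([dilute]/[conc]) = −(0.0592/3)·log(0.0049/0.177) = +0.031 V.

0.031 V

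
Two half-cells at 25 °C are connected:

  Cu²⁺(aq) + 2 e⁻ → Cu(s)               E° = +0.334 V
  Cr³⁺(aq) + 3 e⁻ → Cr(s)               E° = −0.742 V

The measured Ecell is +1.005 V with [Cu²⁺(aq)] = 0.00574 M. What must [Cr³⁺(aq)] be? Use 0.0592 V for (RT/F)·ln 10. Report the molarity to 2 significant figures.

1.7 M

With Cu²⁺/Cu at the cathode and Cr³⁺/Cr at the anode, E°cell = +0.334 − (−0.742) = +1.076 V (n = 6).
Rearranging E = E° − (0.0592/n)·log Q gives log Q = 6(+1.076 − (+1.005))/0.0592 = 7.196.
The balanced reaction is 3 Cu²⁺(aq) + 2 Cr(s) → 3 Cu(s) + 2 Cr³⁺(aq), so Q = [Cr³⁺(aq)]^2 / [Cu²⁺(aq)]^3.
Isolating [Cr³⁺(aq)] in Q = 10^{7.196} yields log [Cr³⁺(aq)] = 0.236, i.e. 1.7 M.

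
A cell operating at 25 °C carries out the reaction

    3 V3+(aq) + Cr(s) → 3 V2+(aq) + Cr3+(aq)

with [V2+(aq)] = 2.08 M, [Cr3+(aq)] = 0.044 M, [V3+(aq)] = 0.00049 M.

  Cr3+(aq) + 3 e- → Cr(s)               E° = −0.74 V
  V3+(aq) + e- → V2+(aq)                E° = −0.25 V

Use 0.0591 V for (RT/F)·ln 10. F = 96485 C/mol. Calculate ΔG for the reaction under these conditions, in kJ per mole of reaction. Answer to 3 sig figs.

−87.5 kJ/mol

The standard cell potential is −0.25 − (−0.74) = +0.49 V, with n = 3 electrons in the balanced equation.
Q = ([V2+(aq)]^3·[Cr3+(aq)]) / [V3+(aq)]^3 = 3.37×10^9, so log Q = 9.527 and E = +0.49 − (0.0591/3)(9.527) = +0.3023 V.
Finally ΔG = −nFE = −(3)(96485 C/mol)(+0.3023 V) = −87.5 kJ/mol.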